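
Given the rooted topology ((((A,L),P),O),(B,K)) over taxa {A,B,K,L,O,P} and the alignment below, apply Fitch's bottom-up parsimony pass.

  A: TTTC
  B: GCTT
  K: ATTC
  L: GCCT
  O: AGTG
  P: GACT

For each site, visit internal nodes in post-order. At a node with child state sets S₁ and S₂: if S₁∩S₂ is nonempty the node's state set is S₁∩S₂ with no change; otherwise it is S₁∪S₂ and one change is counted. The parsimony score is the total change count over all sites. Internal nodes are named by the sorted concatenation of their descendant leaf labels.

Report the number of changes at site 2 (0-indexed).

AL@0: {T} ∪ {G} = {G,T} (union, +1)
ALP@0: {G,T} ∩ {G} = {G} (intersection, +0)
ALOP@0: {G} ∪ {A} = {A,G} (union, +1)
BK@0: {G} ∪ {A} = {A,G} (union, +1)
ABKLOP@0: {A,G} ∩ {A,G} = {A,G} (intersection, +0)
AL@1: {T} ∪ {C} = {C,T} (union, +1)
ALP@1: {C,T} ∪ {A} = {A,C,T} (union, +1)
ALOP@1: {A,C,T} ∪ {G} = {A,C,G,T} (union, +1)
BK@1: {C} ∪ {T} = {C,T} (union, +1)
ABKLOP@1: {A,C,G,T} ∩ {C,T} = {C,T} (intersection, +0)
AL@2: {T} ∪ {C} = {C,T} (union, +1)
ALP@2: {C,T} ∩ {C} = {C} (intersection, +0)
ALOP@2: {C} ∪ {T} = {C,T} (union, +1)
BK@2: {T} ∩ {T} = {T} (intersection, +0)
ABKLOP@2: {C,T} ∩ {T} = {T} (intersection, +0)
AL@3: {C} ∪ {T} = {C,T} (union, +1)
ALP@3: {C,T} ∩ {T} = {T} (intersection, +0)
ALOP@3: {T} ∪ {G} = {G,T} (union, +1)
BK@3: {T} ∪ {C} = {C,T} (union, +1)
ABKLOP@3: {G,T} ∩ {C,T} = {T} (intersection, +0)
per-site changes: [3, 4, 2, 3]; total = 12

2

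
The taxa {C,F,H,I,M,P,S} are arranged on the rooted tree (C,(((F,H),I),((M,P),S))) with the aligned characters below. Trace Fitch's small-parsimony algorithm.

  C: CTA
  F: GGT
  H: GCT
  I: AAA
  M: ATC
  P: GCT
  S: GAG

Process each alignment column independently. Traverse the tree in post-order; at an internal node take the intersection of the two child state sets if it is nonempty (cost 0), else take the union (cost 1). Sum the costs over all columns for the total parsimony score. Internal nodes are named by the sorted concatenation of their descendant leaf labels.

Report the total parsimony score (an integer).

[col 0] FH: children F:{G}, H:{G} ∩→ {G}; cost 0
[col 0] FHI: children FH:{G}, I:{A} ∪→ {A,G}; cost 1
[col 0] MP: children M:{A}, P:{G} ∪→ {A,G}; cost 1
[col 0] MPS: children MP:{A,G}, S:{G} ∩→ {G}; cost 0
[col 0] FHIMPS: children FHI:{A,G}, MPS:{G} ∩→ {G}; cost 0
[col 0] CFHIMPS: children C:{C}, FHIMPS:{G} ∪→ {C,G}; cost 1
[col 1] FH: children F:{G}, H:{C} ∪→ {C,G}; cost 1
[col 1] FHI: children FH:{C,G}, I:{A} ∪→ {A,C,G}; cost 1
[col 1] MP: children M:{T}, P:{C} ∪→ {C,T}; cost 1
[col 1] MPS: children MP:{C,T}, S:{A} ∪→ {A,C,T}; cost 1
[col 1] FHIMPS: children FHI:{A,C,G}, MPS:{A,C,T} ∩→ {A,C}; cost 0
[col 1] CFHIMPS: children C:{T}, FHIMPS:{A,C} ∪→ {A,C,T}; cost 1
[col 2] FH: children F:{T}, H:{T} ∩→ {T}; cost 0
[col 2] FHI: children FH:{T}, I:{A} ∪→ {A,T}; cost 1
[col 2] MP: children M:{C}, P:{T} ∪→ {C,T}; cost 1
[col 2] MPS: children MP:{C,T}, S:{G} ∪→ {C,G,T}; cost 1
[col 2] FHIMPS: children FHI:{A,T}, MPS:{C,G,T} ∩→ {T}; cost 0
[col 2] CFHIMPS: children C:{A}, FHIMPS:{T} ∪→ {A,T}; cost 1
per-site changes: [3, 5, 4]; total = 12

12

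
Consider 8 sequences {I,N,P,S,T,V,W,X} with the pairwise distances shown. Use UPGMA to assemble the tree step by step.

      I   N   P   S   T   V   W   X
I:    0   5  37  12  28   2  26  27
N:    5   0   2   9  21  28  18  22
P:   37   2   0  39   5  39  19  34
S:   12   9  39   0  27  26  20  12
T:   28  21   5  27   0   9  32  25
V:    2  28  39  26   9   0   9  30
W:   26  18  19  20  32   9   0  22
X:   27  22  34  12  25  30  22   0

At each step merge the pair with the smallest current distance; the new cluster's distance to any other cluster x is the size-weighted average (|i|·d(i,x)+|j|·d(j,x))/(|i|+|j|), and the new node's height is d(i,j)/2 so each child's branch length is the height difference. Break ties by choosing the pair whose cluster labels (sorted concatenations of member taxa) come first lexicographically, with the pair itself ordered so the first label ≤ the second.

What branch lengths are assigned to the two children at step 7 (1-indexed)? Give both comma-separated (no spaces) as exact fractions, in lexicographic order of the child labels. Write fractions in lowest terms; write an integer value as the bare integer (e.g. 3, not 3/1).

19/20,88/15

iteration 1: select I,V (d=2); attach at lengths (1, 1); label the merged cluster IV
  updated: d(IV,N)=33/2, d(IV,P)=38, d(IV,S)=19, d(IV,T)=37/2, d(IV,W)=35/2, d(IV,X)=57/2
iteration 2: select N,P (d=2); attach at lengths (1, 1); label the merged cluster NP
  updated: d(IV,NP)=109/4, d(NP,S)=24, d(NP,T)=13, d(NP,W)=37/2, d(NP,X)=28
iteration 3: select S,X (d=12); attach at lengths (6, 6); label the merged cluster SX
  updated: d(IV,SX)=95/4, d(NP,SX)=26, d(SX,T)=26, d(SX,W)=21
iteration 4: select NP,T (d=13); attach at lengths (11/2, 13/2); label the merged cluster NPT
  updated: d(IV,NPT)=73/3, d(NPT,SX)=26, d(NPT,W)=23
iteration 5: select IV,W (d=35/2); attach at lengths (31/4, 35/4); label the merged cluster IVW
  updated: d(IVW,NPT)=215/9, d(IVW,SX)=137/6
iteration 6: select IVW,SX (d=137/6); attach at lengths (8/3, 65/12); label the merged cluster ISVWX
  updated: d(ISVWX,NPT)=371/15
iteration 7: select ISVWX,NPT (d=371/15); attach at lengths (19/20, 88/15); label the merged cluster INPSTVWX
final tree: ((((I:1,V:1):31/4,W:35/4):8/3,(S:6,X:6):65/12):19/20,((N:1,P:1):11/2,T:13/2):88/15)
total length: 297/5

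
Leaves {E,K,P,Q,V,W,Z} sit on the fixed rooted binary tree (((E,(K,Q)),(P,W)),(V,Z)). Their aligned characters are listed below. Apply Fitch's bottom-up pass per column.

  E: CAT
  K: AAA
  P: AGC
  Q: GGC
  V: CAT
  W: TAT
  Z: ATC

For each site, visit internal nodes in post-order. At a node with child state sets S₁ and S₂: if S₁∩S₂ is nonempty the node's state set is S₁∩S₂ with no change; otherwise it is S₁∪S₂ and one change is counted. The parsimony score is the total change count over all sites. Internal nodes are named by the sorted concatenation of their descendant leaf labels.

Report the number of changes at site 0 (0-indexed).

4

site 0, node KQ: K={A} ∪ Q={G} → {A,G} (+1)
site 0, node EKQ: E={C} ∪ KQ={A,G} → {A,C,G} (+1)
site 0, node PW: P={A} ∪ W={T} → {A,T} (+1)
site 0, node EKPQW: EKQ={A,C,G} ∩ PW={A,T} → {A} (+0)
site 0, node VZ: V={C} ∪ Z={A} → {A,C} (+1)
site 0, node EKPQVWZ: EKPQW={A} ∩ VZ={A,C} → {A} (+0)
site 1, node KQ: K={A} ∪ Q={G} → {A,G} (+1)
site 1, node EKQ: E={A} ∩ KQ={A,G} → {A} (+0)
site 1, node PW: P={G} ∪ W={A} → {A,G} (+1)
site 1, node EKPQW: EKQ={A} ∩ PW={A,G} → {A} (+0)
site 1, node VZ: V={A} ∪ Z={T} → {A,T} (+1)
site 1, node EKPQVWZ: EKPQW={A} ∩ VZ={A,T} → {A} (+0)
site 2, node KQ: K={A} ∪ Q={C} → {A,C} (+1)
site 2, node EKQ: E={T} ∪ KQ={A,C} → {A,C,T} (+1)
site 2, node PW: P={C} ∪ W={T} → {C,T} (+1)
site 2, node EKPQW: EKQ={A,C,T} ∩ PW={C,T} → {C,T} (+0)
site 2, node VZ: V={T} ∪ Z={C} → {C,T} (+1)
site 2, node EKPQVWZ: EKPQW={C,T} ∩ VZ={C,T} → {C,T} (+0)
per-site changes: [4, 3, 4]; total = 11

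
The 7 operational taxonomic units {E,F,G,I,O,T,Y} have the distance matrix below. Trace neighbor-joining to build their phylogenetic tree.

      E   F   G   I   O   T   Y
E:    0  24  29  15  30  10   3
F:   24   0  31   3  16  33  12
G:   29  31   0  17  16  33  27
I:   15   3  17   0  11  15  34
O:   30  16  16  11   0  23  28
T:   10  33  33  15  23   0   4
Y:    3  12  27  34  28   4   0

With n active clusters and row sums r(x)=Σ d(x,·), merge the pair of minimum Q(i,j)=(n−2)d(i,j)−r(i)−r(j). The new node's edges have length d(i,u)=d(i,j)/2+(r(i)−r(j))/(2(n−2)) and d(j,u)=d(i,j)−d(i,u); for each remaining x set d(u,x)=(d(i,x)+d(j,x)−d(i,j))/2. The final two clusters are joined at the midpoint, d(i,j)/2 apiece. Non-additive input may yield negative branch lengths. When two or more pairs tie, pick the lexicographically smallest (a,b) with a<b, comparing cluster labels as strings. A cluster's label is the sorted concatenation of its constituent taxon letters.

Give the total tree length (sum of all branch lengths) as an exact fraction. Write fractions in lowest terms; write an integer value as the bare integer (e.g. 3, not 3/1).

787/16

1. join T+Y (d=4, Q=-206) ⇒ TY; edges |T|=3, |Y|=1
  updated: d(E,TY)=9/2, d(F,TY)=41/2, d(G,TY)=28, d(I,TY)=45/2, d(O,TY)=47/2
2. join E+TY (d=9/2, Q=-367/2) ⇒ ETY; edges |E|=43/16, |TY|=29/16
  updated: d(ETY,F)=20, d(ETY,G)=105/4, d(ETY,I)=33/2, d(ETY,O)=49/2
3. join G+O (d=16, Q=-439/4) ⇒ GO; edges |G|=283/24, |O|=101/24
  updated: d(ETY,GO)=139/8, d(F,GO)=31/2, d(GO,I)=6
4. join ETY+GO (d=139/8, Q=-58) ⇒ EGOTY; edges |ETY|=199/16, |GO|=79/16
  updated: d(EGOTY,F)=145/16, d(EGOTY,I)=41/16
5. join EGOTY+F (d=145/16, Q=-117/8) ⇒ EFGOTY; edges |EGOTY|=69/16, |F|=19/4
  updated: d(EFGOTY,I)=-7/4
6. join EFGOTY+I (d=-7/4) ⇒ EFGIOTY; edges |EFGOTY|=-7/8, |I|=-7/8
final tree: ((((E:43/16,(T:3,Y:1):29/16):199/16,(G:283/24,O:101/24):79/16):69/16,F:19/4):-7/8,I:-7/8)
total length: 787/16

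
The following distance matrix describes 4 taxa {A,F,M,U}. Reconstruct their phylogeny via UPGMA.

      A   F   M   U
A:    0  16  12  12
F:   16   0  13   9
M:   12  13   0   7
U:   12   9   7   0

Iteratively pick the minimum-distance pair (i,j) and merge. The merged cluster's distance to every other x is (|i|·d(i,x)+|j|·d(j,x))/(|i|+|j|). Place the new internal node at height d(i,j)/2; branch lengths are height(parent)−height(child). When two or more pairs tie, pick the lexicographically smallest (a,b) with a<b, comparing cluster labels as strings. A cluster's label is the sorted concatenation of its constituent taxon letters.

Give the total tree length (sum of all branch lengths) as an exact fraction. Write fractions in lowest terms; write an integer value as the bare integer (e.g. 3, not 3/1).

67/3

step 1: merge (M,U) at d=7; branch lengths M→7/2, U→7/2; new cluster MU
  updated: d(A,MU)=12, d(F,MU)=11
step 2: merge (F,MU) at d=11; branch lengths F→11/2, MU→2; new cluster FMU
  updated: d(A,FMU)=40/3
step 3: merge (A,FMU) at d=40/3; branch lengths A→20/3, FMU→7/6; new cluster AFMU
final tree: (A:20/3,(F:11/2,(M:7/2,U:7/2):2):7/6)
total length: 67/3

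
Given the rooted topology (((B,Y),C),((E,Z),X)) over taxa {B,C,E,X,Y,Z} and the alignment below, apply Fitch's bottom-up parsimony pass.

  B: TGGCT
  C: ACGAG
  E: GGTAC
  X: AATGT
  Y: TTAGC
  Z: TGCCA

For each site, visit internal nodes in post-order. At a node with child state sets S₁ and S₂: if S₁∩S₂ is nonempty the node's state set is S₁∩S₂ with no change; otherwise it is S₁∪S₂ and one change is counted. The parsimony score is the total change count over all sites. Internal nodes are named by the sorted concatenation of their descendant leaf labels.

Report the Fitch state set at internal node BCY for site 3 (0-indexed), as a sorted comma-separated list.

A,C,G

site 0, node BY: B={T} ∩ Y={T} → {T} (+0)
site 0, node BCY: BY={T} ∪ C={A} → {A,T} (+1)
site 0, node EZ: E={G} ∪ Z={T} → {G,T} (+1)
site 0, node EXZ: EZ={G,T} ∪ X={A} → {A,G,T} (+1)
site 0, node BCEXYZ: BCY={A,T} ∩ EXZ={A,G,T} → {A,T} (+0)
site 1, node BY: B={G} ∪ Y={T} → {G,T} (+1)
site 1, node BCY: BY={G,T} ∪ C={C} → {C,G,T} (+1)
site 1, node EZ: E={G} ∩ Z={G} → {G} (+0)
site 1, node EXZ: EZ={G} ∪ X={A} → {A,G} (+1)
site 1, node BCEXYZ: BCY={C,G,T} ∩ EXZ={A,G} → {G} (+0)
site 2, node BY: B={G} ∪ Y={A} → {A,G} (+1)
site 2, node BCY: BY={A,G} ∩ C={G} → {G} (+0)
site 2, node EZ: E={T} ∪ Z={C} → {C,T} (+1)
site 2, node EXZ: EZ={C,T} ∩ X={T} → {T} (+0)
site 2, node BCEXYZ: BCY={G} ∪ EXZ={T} → {G,T} (+1)
site 3, node BY: B={C} ∪ Y={G} → {C,G} (+1)
site 3, node BCY: BY={C,G} ∪ C={A} → {A,C,G} (+1)
site 3, node EZ: E={A} ∪ Z={C} → {A,C} (+1)
site 3, node EXZ: EZ={A,C} ∪ X={G} → {A,C,G} (+1)
site 3, node BCEXYZ: BCY={A,C,G} ∩ EXZ={A,C,G} → {A,C,G} (+0)
site 4, node BY: B={T} ∪ Y={C} → {C,T} (+1)
site 4, node BCY: BY={C,T} ∪ C={G} → {C,G,T} (+1)
site 4, node EZ: E={C} ∪ Z={A} → {A,C} (+1)
site 4, node EXZ: EZ={A,C} ∪ X={T} → {A,C,T} (+1)
site 4, node BCEXYZ: BCY={C,G,T} ∩ EXZ={A,C,T} → {C,T} (+0)
per-site changes: [3, 3, 3, 4, 4]; total = 17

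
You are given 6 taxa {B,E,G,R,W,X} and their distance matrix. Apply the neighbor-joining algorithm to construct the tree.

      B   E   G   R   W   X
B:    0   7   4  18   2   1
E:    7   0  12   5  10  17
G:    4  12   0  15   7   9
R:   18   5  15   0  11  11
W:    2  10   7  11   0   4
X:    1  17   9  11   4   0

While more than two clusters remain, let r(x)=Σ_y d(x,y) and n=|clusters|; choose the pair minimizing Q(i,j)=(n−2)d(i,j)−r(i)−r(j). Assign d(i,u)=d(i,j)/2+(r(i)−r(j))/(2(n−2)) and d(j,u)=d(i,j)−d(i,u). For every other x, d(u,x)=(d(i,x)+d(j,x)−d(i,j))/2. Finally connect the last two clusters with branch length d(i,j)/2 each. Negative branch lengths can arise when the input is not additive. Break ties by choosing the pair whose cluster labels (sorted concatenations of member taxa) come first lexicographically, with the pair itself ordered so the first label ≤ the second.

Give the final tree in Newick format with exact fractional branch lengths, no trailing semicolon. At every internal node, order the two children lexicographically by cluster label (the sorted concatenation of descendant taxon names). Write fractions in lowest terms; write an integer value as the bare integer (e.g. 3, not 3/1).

step 1: merge (E,R) at d=5, Q=-91; branch lengths E→11/8, R→29/8; new cluster ER
  updated: d(B,ER)=10, d(ER,G)=11, d(ER,W)=8, d(ER,X)=23/2
step 2: merge (B,X) at d=1, Q=-79/2; branch lengths B→-11/12, X→23/12; new cluster BX
  updated: d(BX,ER)=41/4, d(BX,G)=6, d(BX,W)=5/2
step 3: merge (BX,W) at d=5/2, Q=-125/4; branch lengths BX→25/16, W→15/16; new cluster BWX
  updated: d(BWX,ER)=63/8, d(BWX,G)=21/4
step 4: merge (BWX,ER) at d=63/8, Q=-193/8; branch lengths BWX→17/16, ER→109/16; new cluster BERWX
  updated: d(BERWX,G)=67/16
step 5: merge (BERWX,G) at d=67/16; branch lengths BERWX→67/32, G→67/32; new cluster BEGRWX
final tree: ((((B:-11/12,X:23/12):25/16,W:15/16):17/16,(E:11/8,R:29/8):109/16):67/32,G:67/32)
total length: 329/16

((((B:-11/12,X:23/12):25/16,W:15/16):17/16,(E:11/8,R:29/8):109/16):67/32,G:67/32)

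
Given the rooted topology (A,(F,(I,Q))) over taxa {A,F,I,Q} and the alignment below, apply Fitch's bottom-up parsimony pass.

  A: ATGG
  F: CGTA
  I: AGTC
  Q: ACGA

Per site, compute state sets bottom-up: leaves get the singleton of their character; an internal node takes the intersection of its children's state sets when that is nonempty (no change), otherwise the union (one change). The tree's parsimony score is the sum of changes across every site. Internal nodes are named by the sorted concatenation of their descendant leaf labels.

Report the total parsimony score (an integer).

IQ@0: {A} ∩ {A} = {A} (intersection, +0)
FIQ@0: {C} ∪ {A} = {A,C} (union, +1)
AFIQ@0: {A} ∩ {A,C} = {A} (intersection, +0)
IQ@1: {G} ∪ {C} = {C,G} (union, +1)
FIQ@1: {G} ∩ {C,G} = {G} (intersection, +0)
AFIQ@1: {T} ∪ {G} = {G,T} (union, +1)
IQ@2: {T} ∪ {G} = {G,T} (union, +1)
FIQ@2: {T} ∩ {G,T} = {T} (intersection, +0)
AFIQ@2: {G} ∪ {T} = {G,T} (union, +1)
IQ@3: {C} ∪ {A} = {A,C} (union, +1)
FIQ@3: {A} ∩ {A,C} = {A} (intersection, +0)
AFIQ@3: {G} ∪ {A} = {A,G} (union, +1)
per-site changes: [1, 2, 2, 2]; total = 7

7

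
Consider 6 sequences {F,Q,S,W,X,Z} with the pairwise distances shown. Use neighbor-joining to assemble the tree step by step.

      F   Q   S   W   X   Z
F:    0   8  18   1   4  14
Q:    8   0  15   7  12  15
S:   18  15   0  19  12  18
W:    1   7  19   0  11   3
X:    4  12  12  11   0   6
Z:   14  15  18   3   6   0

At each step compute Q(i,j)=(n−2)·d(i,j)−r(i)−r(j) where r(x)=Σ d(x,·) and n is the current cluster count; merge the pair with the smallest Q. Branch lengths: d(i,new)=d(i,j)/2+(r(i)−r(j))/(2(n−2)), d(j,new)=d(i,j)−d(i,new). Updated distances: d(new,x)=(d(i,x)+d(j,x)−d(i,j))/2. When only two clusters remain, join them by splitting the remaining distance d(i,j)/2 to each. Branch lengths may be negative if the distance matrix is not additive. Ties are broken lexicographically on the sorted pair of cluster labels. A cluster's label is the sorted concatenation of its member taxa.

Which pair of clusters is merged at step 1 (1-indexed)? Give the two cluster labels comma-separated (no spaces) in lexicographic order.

1. join W+Z (d=3, Q=-85) ⇒ WZ; edges |W|=-3/8, |Z|=27/8
  updated: d(F,WZ)=6, d(Q,WZ)=19/2, d(S,WZ)=17, d(WZ,X)=7
2. join Q+S (d=15, Q=-123/2) ⇒ QS; edges |Q|=55/12, |S|=125/12
  updated: d(F,QS)=11/2, d(QS,WZ)=23/4, d(QS,X)=9/2
3. join F+X (d=4, Q=-23) ⇒ FX; edges |F|=2, |X|=2
  updated: d(FX,QS)=3, d(FX,WZ)=9/2
4. join FX+QS (d=3, Q=-53/4) ⇒ FQSX; edges |FX|=7/8, |QS|=17/8
  updated: d(FQSX,WZ)=29/8
5. join FQSX+WZ (d=29/8) ⇒ FQSWXZ; edges |FQSX|=29/16, |WZ|=29/16
final tree: (((F:2,X:2):7/8,(Q:55/12,S:125/12):17/8):29/16,(W:-3/8,Z:27/8):29/16)
total length: 229/8

W,Z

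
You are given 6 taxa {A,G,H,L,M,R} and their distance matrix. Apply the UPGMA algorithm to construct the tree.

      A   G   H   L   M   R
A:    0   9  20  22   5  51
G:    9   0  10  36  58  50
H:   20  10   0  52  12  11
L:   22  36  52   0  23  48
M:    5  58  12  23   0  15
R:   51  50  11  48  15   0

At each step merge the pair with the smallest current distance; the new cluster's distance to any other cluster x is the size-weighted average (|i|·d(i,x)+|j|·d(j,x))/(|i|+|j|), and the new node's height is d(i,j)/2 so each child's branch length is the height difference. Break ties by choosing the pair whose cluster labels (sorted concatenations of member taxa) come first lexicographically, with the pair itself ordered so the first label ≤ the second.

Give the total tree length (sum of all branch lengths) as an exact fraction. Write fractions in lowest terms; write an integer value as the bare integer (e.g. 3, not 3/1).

607/9

1. join A+M (d=5) ⇒ AM; edges |A|=5/2, |M|=5/2
  updated: d(AM,G)=67/2, d(AM,H)=16, d(AM,L)=45/2, d(AM,R)=33
2. join G+H (d=10) ⇒ GH; edges |G|=5, |H|=5
  updated: d(AM,GH)=99/4, d(GH,L)=44, d(GH,R)=61/2
3. join AM+L (d=45/2) ⇒ ALM; edges |AM|=35/4, |L|=45/4
  updated: d(ALM,GH)=187/6, d(ALM,R)=38
4. join GH+R (d=61/2) ⇒ GHR; edges |GH|=41/4, |R|=61/4
  updated: d(ALM,GHR)=301/9
5. join ALM+GHR (d=301/9) ⇒ AGHLMR; edges |ALM|=197/36, |GHR|=53/36
final tree: (((A:5/2,M:5/2):35/4,L:45/4):197/36,((G:5,H:5):41/4,R:61/4):53/36)
total length: 607/9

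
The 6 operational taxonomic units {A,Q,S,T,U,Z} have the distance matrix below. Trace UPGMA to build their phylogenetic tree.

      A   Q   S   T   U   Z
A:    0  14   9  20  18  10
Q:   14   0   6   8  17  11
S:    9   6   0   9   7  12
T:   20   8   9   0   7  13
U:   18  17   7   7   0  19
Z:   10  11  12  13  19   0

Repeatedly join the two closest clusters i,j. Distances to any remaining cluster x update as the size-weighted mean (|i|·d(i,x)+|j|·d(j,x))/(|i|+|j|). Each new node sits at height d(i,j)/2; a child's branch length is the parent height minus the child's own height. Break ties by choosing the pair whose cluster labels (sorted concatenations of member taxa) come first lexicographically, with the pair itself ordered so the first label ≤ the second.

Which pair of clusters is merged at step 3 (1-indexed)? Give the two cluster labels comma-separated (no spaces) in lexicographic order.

step 1: merge (Q,S) at d=6; branch lengths Q→3, S→3; new cluster QS
  updated: d(A,QS)=23/2, d(QS,T)=17/2, d(QS,U)=12, d(QS,Z)=23/2
step 2: merge (T,U) at d=7; branch lengths T→7/2, U→7/2; new cluster TU
  updated: d(A,TU)=19, d(QS,TU)=41/4, d(TU,Z)=16
step 3: merge (A,Z) at d=10; branch lengths A→5, Z→5; new cluster AZ
  updated: d(AZ,QS)=23/2, d(AZ,TU)=35/2
step 4: merge (QS,TU) at d=41/4; branch lengths QS→17/8, TU→13/8; new cluster QSTU
  updated: d(AZ,QSTU)=29/2
step 5: merge (AZ,QSTU) at d=29/2; branch lengths AZ→9/4, QSTU→17/8; new cluster AQSTUZ
final tree: ((A:5,Z:5):9/4,((Q:3,S:3):17/8,(T:7/2,U:7/2):13/8):17/8)
total length: 249/8

A,Z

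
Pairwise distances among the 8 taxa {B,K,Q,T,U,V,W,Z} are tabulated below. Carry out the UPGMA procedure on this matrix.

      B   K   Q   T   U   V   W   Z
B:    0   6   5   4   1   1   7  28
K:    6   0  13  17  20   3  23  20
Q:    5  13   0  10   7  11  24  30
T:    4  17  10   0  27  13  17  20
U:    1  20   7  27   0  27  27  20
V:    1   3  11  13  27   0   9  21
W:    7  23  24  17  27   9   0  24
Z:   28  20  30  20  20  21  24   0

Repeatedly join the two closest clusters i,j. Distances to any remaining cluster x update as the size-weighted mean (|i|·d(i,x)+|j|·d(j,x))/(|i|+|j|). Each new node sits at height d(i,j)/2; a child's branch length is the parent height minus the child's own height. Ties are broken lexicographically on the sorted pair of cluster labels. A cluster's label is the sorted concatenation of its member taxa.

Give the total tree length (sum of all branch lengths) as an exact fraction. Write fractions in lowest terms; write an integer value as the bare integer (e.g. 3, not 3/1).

21337/420

1. join B+U (d=1) ⇒ BU; edges |B|=1/2, |U|=1/2
  updated: d(BU,K)=13, d(BU,Q)=6, d(BU,T)=31/2, d(BU,V)=14, d(BU,W)=17, d(BU,Z)=24
2. join K+V (d=3) ⇒ KV; edges |K|=3/2, |V|=3/2
  updated: d(BU,KV)=27/2, d(KV,Q)=12, d(KV,T)=15, d(KV,W)=16, d(KV,Z)=41/2
3. join BU+Q (d=6) ⇒ BQU; edges |BU|=5/2, |Q|=3
  updated: d(BQU,KV)=13, d(BQU,T)=41/3, d(BQU,W)=58/3, d(BQU,Z)=26
4. join BQU+KV (d=13) ⇒ BKQUV; edges |BQU|=7/2, |KV|=5
  updated: d(BKQUV,T)=71/5, d(BKQUV,W)=18, d(BKQUV,Z)=119/5
5. join BKQUV+T (d=71/5) ⇒ BKQTUV; edges |BKQUV|=3/5, |T|=71/10
  updated: d(BKQTUV,W)=107/6, d(BKQTUV,Z)=139/6
6. join BKQTUV+W (d=107/6) ⇒ BKQTUVW; edges |BKQTUV|=109/60, |W|=107/12
  updated: d(BKQTUVW,Z)=163/7
7. join BKQTUVW+Z (d=163/7) ⇒ BKQTUVWZ; edges |BKQTUVW|=229/84, |Z|=163/14
final tree: ((((((B:1/2,U:1/2):5/2,Q:3):7/2,(K:3/2,V:3/2):5):3/5,T:71/10):109/60,W:107/12):229/84,Z:163/14)
total length: 21337/420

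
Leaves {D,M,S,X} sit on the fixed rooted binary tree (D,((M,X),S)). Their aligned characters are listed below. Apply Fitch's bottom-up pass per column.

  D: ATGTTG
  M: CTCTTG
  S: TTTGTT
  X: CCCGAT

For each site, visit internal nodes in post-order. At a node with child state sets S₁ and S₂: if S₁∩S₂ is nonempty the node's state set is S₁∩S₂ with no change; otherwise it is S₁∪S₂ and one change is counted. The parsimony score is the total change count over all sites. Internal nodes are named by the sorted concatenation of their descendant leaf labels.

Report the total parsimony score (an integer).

10

MX@0: {C} ∩ {C} = {C} (intersection, +0)
MSX@0: {C} ∪ {T} = {C,T} (union, +1)
DMSX@0: {A} ∪ {C,T} = {A,C,T} (union, +1)
MX@1: {T} ∪ {C} = {C,T} (union, +1)
MSX@1: {C,T} ∩ {T} = {T} (intersection, +0)
DMSX@1: {T} ∩ {T} = {T} (intersection, +0)
MX@2: {C} ∩ {C} = {C} (intersection, +0)
MSX@2: {C} ∪ {T} = {C,T} (union, +1)
DMSX@2: {G} ∪ {C,T} = {C,G,T} (union, +1)
MX@3: {T} ∪ {G} = {G,T} (union, +1)
MSX@3: {G,T} ∩ {G} = {G} (intersection, +0)
DMSX@3: {T} ∪ {G} = {G,T} (union, +1)
MX@4: {T} ∪ {A} = {A,T} (union, +1)
MSX@4: {A,T} ∩ {T} = {T} (intersection, +0)
DMSX@4: {T} ∩ {T} = {T} (intersection, +0)
MX@5: {G} ∪ {T} = {G,T} (union, +1)
MSX@5: {G,T} ∩ {T} = {T} (intersection, +0)
DMSX@5: {G} ∪ {T} = {G,T} (union, +1)
per-site changes: [2, 1, 2, 2, 1, 2]; total = 10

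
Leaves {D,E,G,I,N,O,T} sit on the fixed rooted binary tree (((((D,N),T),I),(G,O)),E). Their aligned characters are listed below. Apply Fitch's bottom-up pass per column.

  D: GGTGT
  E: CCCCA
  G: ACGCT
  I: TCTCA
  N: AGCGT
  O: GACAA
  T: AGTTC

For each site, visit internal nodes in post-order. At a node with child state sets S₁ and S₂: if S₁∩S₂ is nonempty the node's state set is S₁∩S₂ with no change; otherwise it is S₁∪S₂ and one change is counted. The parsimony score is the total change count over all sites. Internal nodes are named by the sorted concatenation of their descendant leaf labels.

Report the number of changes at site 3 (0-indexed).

DN@0: {G} ∪ {A} = {A,G} (union, +1)
DNT@0: {A,G} ∩ {A} = {A} (intersection, +0)
DINT@0: {A} ∪ {T} = {A,T} (union, +1)
GO@0: {A} ∪ {G} = {A,G} (union, +1)
DGINOT@0: {A,T} ∩ {A,G} = {A} (intersection, +0)
DEGINOT@0: {A} ∪ {C} = {A,C} (union, +1)
DN@1: {G} ∩ {G} = {G} (intersection, +0)
DNT@1: {G} ∩ {G} = {G} (intersection, +0)
DINT@1: {G} ∪ {C} = {C,G} (union, +1)
GO@1: {C} ∪ {A} = {A,C} (union, +1)
DGINOT@1: {C,G} ∩ {A,C} = {C} (intersection, +0)
DEGINOT@1: {C} ∩ {C} = {C} (intersection, +0)
DN@2: {T} ∪ {C} = {C,T} (union, +1)
DNT@2: {C,T} ∩ {T} = {T} (intersection, +0)
DINT@2: {T} ∩ {T} = {T} (intersection, +0)
GO@2: {G} ∪ {C} = {C,G} (union, +1)
DGINOT@2: {T} ∪ {C,G} = {C,G,T} (union, +1)
DEGINOT@2: {C,G,T} ∩ {C} = {C} (intersection, +0)
DN@3: {G} ∩ {G} = {G} (intersection, +0)
DNT@3: {G} ∪ {T} = {G,T} (union, +1)
DINT@3: {G,T} ∪ {C} = {C,G,T} (union, +1)
GO@3: {C} ∪ {A} = {A,C} (union, +1)
DGINOT@3: {C,G,T} ∩ {A,C} = {C} (intersection, +0)
DEGINOT@3: {C} ∩ {C} = {C} (intersection, +0)
DN@4: {T} ∩ {T} = {T} (intersection, +0)
DNT@4: {T} ∪ {C} = {C,T} (union, +1)
DINT@4: {C,T} ∪ {A} = {A,C,T} (union, +1)
GO@4: {T} ∪ {A} = {A,T} (union, +1)
DGINOT@4: {A,C,T} ∩ {A,T} = {A,T} (intersection, +0)
DEGINOT@4: {A,T} ∩ {A} = {A} (intersection, +0)
per-site changes: [4, 2, 3, 3, 3]; total = 15

3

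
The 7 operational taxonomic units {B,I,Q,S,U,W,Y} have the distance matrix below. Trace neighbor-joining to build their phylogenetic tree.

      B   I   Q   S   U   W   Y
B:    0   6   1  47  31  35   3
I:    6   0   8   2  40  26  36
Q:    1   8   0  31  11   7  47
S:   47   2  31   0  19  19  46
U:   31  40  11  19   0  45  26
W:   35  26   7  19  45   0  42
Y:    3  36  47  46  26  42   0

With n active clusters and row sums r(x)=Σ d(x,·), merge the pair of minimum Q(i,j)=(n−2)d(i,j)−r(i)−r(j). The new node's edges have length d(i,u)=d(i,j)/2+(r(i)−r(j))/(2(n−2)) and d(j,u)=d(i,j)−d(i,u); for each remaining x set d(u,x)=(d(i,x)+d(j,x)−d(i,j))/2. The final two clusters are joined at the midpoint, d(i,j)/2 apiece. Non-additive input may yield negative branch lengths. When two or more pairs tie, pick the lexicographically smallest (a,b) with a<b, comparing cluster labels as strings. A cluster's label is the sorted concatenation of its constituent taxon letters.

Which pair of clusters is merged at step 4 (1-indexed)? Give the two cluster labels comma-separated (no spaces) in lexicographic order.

1. join B+Y (d=3, Q=-308) ⇒ BY; edges |B|=-31/5, |Y|=46/5
  updated: d(BY,I)=39/2, d(BY,Q)=45/2, d(BY,S)=45, d(BY,U)=27, d(BY,W)=37
2. join I+S (d=2, Q=-407/2) ⇒ IS; edges |I|=-25/16, |S|=57/16
  updated: d(BY,IS)=125/4, d(IS,Q)=37/2, d(IS,U)=57/2, d(IS,W)=43/2
3. join Q+W (d=7, Q=-297/2) ⇒ QW; edges |Q|=-61/12, |W|=145/12
  updated: d(BY,QW)=105/4, d(IS,QW)=33/2, d(QW,U)=49/2
4. join BY+U (d=27, Q=-221/2) ⇒ BUY; edges |BY|=117/8, |U|=99/8
  updated: d(BUY,IS)=131/8, d(BUY,QW)=95/8
5. join BUY+IS (d=131/8, Q=-179/4) ⇒ BISUY; edges |BUY|=47/8, |IS|=21/2
  updated: d(BISUY,QW)=6
6. join BISUY+QW (d=6) ⇒ BIQSUWY; edges |BISUY|=3, |QW|=3
final tree: ((((B:-31/5,Y:46/5):117/8,U:99/8):47/8,(I:-25/16,S:57/16):21/2):3,(Q:-61/12,W:145/12):3)
total length: 491/8

BY,U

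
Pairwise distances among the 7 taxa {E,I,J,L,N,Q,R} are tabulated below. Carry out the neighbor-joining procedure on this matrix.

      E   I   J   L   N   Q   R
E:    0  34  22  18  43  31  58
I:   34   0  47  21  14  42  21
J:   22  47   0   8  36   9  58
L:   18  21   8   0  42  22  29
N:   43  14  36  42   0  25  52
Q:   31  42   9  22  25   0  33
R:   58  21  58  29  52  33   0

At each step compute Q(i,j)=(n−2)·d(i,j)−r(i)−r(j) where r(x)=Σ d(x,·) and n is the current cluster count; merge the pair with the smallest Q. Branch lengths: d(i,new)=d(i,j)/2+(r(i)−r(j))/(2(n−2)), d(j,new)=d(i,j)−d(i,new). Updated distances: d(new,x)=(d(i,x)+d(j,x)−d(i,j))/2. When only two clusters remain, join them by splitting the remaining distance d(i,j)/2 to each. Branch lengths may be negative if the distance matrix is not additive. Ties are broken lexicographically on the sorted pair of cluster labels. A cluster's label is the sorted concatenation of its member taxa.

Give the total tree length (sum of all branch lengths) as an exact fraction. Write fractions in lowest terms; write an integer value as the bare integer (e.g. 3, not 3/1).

1. join I+R (d=21, Q=-325) ⇒ IR; edges |I|=33/10, |R|=177/10
  updated: d(E,IR)=71/2, d(IR,J)=42, d(IR,L)=29/2, d(IR,N)=45/2, d(IR,Q)=27
2. join IR+N (d=45/2, Q=-220) ⇒ INR; edges |IR|=63/8, |N|=117/8
  updated: d(E,INR)=28, d(INR,J)=111/4, d(INR,L)=17, d(INR,Q)=59/4
3. join INR+Q (d=59/4, Q=-120) ⇒ INQR; edges |INR|=55/6, |Q|=67/12
  updated: d(E,INQR)=177/8, d(INQR,J)=11, d(INQR,L)=97/8
4. join E+L (d=18, Q=-257/4) ⇒ EL; edges |E|=15, |L|=3
  updated: d(EL,INQR)=65/8, d(EL,J)=6
5. join EL+INQR (d=65/8, Q=-201/8) ⇒ EILNQR; edges |EL|=25/16, |INQR|=105/16
  updated: d(EILNQR,J)=71/16
6. join EILNQR+J (d=71/16) ⇒ EIJLNQR; edges |EILNQR|=71/32, |J|=71/32
final tree: (((E:15,L:3):25/16,(((I:33/10,R:177/10):63/8,N:117/8):55/6,Q:67/12):105/16):71/32,J:71/32)
total length: 1421/16

1421/16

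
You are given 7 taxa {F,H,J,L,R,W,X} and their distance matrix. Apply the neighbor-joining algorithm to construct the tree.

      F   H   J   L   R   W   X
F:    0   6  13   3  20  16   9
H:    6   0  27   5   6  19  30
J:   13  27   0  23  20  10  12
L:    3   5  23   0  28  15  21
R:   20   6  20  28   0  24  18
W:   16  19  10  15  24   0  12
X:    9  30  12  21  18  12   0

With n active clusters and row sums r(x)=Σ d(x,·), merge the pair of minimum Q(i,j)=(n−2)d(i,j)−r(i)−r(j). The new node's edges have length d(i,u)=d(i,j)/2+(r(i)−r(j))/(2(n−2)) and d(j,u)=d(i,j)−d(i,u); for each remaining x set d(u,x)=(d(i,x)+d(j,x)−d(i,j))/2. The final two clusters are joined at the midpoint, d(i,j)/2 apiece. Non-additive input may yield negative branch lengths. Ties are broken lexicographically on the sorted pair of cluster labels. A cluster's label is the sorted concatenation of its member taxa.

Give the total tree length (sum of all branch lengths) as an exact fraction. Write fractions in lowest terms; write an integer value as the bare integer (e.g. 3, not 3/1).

679/16

iteration 1: select H,R (d=6, Q=-179); attach at lengths (7/10, 53/10); label the merged cluster HR
  updated: d(F,HR)=10, d(HR,J)=41/2, d(HR,L)=27/2, d(HR,W)=37/2, d(HR,X)=21
iteration 2: select F,L (d=3, Q=-229/2); attach at lengths (-25/16, 73/16); label the merged cluster FL
  updated: d(FL,HR)=41/4, d(FL,J)=33/2, d(FL,W)=14, d(FL,X)=27/2
iteration 3: select FL,HR (d=41/4, Q=-375/4); attach at lengths (59/24, 187/24); label the merged cluster FHLR
  updated: d(FHLR,J)=107/8, d(FHLR,W)=89/8, d(FHLR,X)=97/8
iteration 4: select FHLR,X (d=97/8, Q=-97/2); attach at lengths (99/16, 95/16); label the merged cluster FHLRX
  updated: d(FHLRX,J)=53/8, d(FHLRX,W)=11/2
iteration 5: select FHLRX,J (d=53/8, Q=-177/8); attach at lengths (17/16, 89/16); label the merged cluster FHJLRX
  updated: d(FHJLRX,W)=71/16
iteration 6: select FHJLRX,W (d=71/16); attach at lengths (71/32, 71/32); label the merged cluster FHJLRWX
final tree: (((((F:-25/16,L:73/16):59/24,(H:7/10,R:53/10):187/24):99/16,X:95/16):17/16,J:89/16):71/32,W:71/32)
total length: 679/16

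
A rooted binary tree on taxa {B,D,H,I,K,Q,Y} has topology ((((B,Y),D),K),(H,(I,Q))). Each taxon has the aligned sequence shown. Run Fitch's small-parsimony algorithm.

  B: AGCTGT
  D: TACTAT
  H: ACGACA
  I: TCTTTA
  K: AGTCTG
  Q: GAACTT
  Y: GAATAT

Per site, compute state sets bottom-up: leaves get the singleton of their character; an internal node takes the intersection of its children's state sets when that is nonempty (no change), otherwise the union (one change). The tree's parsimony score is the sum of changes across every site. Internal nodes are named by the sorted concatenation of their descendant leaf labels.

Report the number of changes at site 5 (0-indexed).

[col 0] BY: children B:{A}, Y:{G} ∪→ {A,G}; cost 1
[col 0] BDY: children BY:{A,G}, D:{T} ∪→ {A,G,T}; cost 1
[col 0] BDKY: children BDY:{A,G,T}, K:{A} ∩→ {A}; cost 0
[col 0] IQ: children I:{T}, Q:{G} ∪→ {G,T}; cost 1
[col 0] HIQ: children H:{A}, IQ:{G,T} ∪→ {A,G,T}; cost 1
[col 0] BDHIKQY: children BDKY:{A}, HIQ:{A,G,T} ∩→ {A}; cost 0
[col 1] BY: children B:{G}, Y:{A} ∪→ {A,G}; cost 1
[col 1] BDY: children BY:{A,G}, D:{A} ∩→ {A}; cost 0
[col 1] BDKY: children BDY:{A}, K:{G} ∪→ {A,G}; cost 1
[col 1] IQ: children I:{C}, Q:{A} ∪→ {A,C}; cost 1
[col 1] HIQ: children H:{C}, IQ:{A,C} ∩→ {C}; cost 0
[col 1] BDHIKQY: children BDKY:{A,G}, HIQ:{C} ∪→ {A,C,G}; cost 1
[col 2] BY: children B:{C}, Y:{A} ∪→ {A,C}; cost 1
[col 2] BDY: children BY:{A,C}, D:{C} ∩→ {C}; cost 0
[col 2] BDKY: children BDY:{C}, K:{T} ∪→ {C,T}; cost 1
[col 2] IQ: children I:{T}, Q:{A} ∪→ {A,T}; cost 1
[col 2] HIQ: children H:{G}, IQ:{A,T} ∪→ {A,G,T}; cost 1
[col 2] BDHIKQY: children BDKY:{C,T}, HIQ:{A,G,T} ∩→ {T}; cost 0
[col 3] BY: children B:{T}, Y:{T} ∩→ {T}; cost 0
[col 3] BDY: children BY:{T}, D:{T} ∩→ {T}; cost 0
[col 3] BDKY: children BDY:{T}, K:{C} ∪→ {C,T}; cost 1
[col 3] IQ: children I:{T}, Q:{C} ∪→ {C,T}; cost 1
[col 3] HIQ: children H:{A}, IQ:{C,T} ∪→ {A,C,T}; cost 1
[col 3] BDHIKQY: children BDKY:{C,T}, HIQ:{A,C,T} ∩→ {C,T}; cost 0
[col 4] BY: children B:{G}, Y:{A} ∪→ {A,G}; cost 1
[col 4] BDY: children BY:{A,G}, D:{A} ∩→ {A}; cost 0
[col 4] BDKY: children BDY:{A}, K:{T} ∪→ {A,T}; cost 1
[col 4] IQ: children I:{T}, Q:{T} ∩→ {T}; cost 0
[col 4] HIQ: children H:{C}, IQ:{T} ∪→ {C,T}; cost 1
[col 4] BDHIKQY: children BDKY:{A,T}, HIQ:{C,T} ∩→ {T}; cost 0
[col 5] BY: children B:{T}, Y:{T} ∩→ {T}; cost 0
[col 5] BDY: children BY:{T}, D:{T} ∩→ {T}; cost 0
[col 5] BDKY: children BDY:{T}, K:{G} ∪→ {G,T}; cost 1
[col 5] IQ: children I:{A}, Q:{T} ∪→ {A,T}; cost 1
[col 5] HIQ: children H:{A}, IQ:{A,T} ∩→ {A}; cost 0
[col 5] BDHIKQY: children BDKY:{G,T}, HIQ:{A} ∪→ {A,G,T}; cost 1
per-site changes: [4, 4, 4, 3, 3, 3]; total = 21

3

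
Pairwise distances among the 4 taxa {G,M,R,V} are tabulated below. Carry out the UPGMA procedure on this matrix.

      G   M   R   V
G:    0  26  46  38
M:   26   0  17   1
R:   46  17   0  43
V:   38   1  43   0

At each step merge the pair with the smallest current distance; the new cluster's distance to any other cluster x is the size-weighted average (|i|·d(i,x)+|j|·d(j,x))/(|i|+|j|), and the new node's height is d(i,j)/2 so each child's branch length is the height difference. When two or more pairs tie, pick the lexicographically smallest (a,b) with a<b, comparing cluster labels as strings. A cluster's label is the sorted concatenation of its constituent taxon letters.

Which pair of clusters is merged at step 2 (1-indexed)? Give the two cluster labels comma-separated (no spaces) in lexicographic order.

1. join M+V (d=1) ⇒ MV; edges |M|=1/2, |V|=1/2
  updated: d(G,MV)=32, d(MV,R)=30
2. join MV+R (d=30) ⇒ MRV; edges |MV|=29/2, |R|=15
  updated: d(G,MRV)=110/3
3. join G+MRV (d=110/3) ⇒ GMRV; edges |G|=55/3, |MRV|=10/3
final tree: (G:55/3,((M:1/2,V:1/2):29/2,R:15):10/3)
total length: 313/6

MV,R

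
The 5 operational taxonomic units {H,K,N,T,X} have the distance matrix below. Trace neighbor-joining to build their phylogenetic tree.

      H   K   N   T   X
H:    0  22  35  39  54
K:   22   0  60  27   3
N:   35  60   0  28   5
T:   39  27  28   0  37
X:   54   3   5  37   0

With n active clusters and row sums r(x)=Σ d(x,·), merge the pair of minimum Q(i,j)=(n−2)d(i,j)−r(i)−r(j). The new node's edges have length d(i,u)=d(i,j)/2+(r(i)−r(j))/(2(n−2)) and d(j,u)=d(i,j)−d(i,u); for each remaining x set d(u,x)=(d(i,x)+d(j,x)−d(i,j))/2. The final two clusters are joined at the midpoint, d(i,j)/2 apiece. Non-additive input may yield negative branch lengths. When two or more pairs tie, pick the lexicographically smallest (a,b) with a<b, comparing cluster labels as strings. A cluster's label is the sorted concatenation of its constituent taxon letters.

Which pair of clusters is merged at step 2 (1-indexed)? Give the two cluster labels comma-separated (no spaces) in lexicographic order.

H,K

1. join N+X (d=5, Q=-212) ⇒ NX; edges |N|=22/3, |X|=-7/3
  updated: d(H,NX)=42, d(K,NX)=29, d(NX,T)=30
2. join H+K (d=22, Q=-137) ⇒ HK; edges |H|=69/4, |K|=19/4
  updated: d(HK,NX)=49/2, d(HK,T)=22
3. join HK+NX (d=49/2, Q=-153/2) ⇒ HKNX; edges |HK|=33/4, |NX|=65/4
  updated: d(HKNX,T)=55/4
4. join HKNX+T (d=55/4) ⇒ HKNTX; edges |HKNX|=55/8, |T|=55/8
final tree: (((H:69/4,K:19/4):33/4,(N:22/3,X:-7/3):65/4):55/8,T:55/8)
total length: 261/4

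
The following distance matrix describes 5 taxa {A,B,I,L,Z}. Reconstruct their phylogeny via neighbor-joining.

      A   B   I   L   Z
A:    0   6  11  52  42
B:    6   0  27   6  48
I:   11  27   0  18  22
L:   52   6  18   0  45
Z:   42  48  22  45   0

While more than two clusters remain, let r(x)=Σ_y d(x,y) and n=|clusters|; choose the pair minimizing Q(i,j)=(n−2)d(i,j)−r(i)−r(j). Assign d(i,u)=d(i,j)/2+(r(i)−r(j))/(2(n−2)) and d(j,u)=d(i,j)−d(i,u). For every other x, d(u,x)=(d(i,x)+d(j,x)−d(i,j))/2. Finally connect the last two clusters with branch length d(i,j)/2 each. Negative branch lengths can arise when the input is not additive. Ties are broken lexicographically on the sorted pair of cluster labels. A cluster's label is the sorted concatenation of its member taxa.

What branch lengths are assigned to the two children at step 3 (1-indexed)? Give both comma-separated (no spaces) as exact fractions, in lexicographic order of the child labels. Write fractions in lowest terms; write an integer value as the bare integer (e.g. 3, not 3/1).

5,-11/4

iteration 1: select B,L (d=6, Q=-190); attach at lengths (-8/3, 26/3); label the merged cluster BL
  updated: d(A,BL)=26, d(BL,I)=39/2, d(BL,Z)=87/2
iteration 2: select A,BL (d=26, Q=-116); attach at lengths (21/2, 31/2); label the merged cluster ABL
  updated: d(ABL,I)=9/4, d(ABL,Z)=119/4
iteration 3: select ABL,I (d=9/4, Q=-54); attach at lengths (5, -11/4); label the merged cluster ABIL
  updated: d(ABIL,Z)=99/4
iteration 4: select ABIL,Z (d=99/4); attach at lengths (99/8, 99/8); label the merged cluster ABILZ
final tree: (((A:21/2,(B:-8/3,L:26/3):31/2):5,I:-11/4):99/8,Z:99/8)
total length: 59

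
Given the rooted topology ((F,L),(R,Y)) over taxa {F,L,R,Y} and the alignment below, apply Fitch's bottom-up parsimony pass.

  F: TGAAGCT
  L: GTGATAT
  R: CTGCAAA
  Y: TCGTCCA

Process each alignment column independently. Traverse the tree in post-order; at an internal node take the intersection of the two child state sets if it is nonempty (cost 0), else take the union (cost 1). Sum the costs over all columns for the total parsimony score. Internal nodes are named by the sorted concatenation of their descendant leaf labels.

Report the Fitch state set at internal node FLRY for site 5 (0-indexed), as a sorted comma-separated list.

FL@0: {T} ∪ {G} = {G,T} (union, +1)
RY@0: {C} ∪ {T} = {C,T} (union, +1)
FLRY@0: {G,T} ∩ {C,T} = {T} (intersection, +0)
FL@1: {G} ∪ {T} = {G,T} (union, +1)
RY@1: {T} ∪ {C} = {C,T} (union, +1)
FLRY@1: {G,T} ∩ {C,T} = {T} (intersection, +0)
FL@2: {A} ∪ {G} = {A,G} (union, +1)
RY@2: {G} ∩ {G} = {G} (intersection, +0)
FLRY@2: {A,G} ∩ {G} = {G} (intersection, +0)
FL@3: {A} ∩ {A} = {A} (intersection, +0)
RY@3: {C} ∪ {T} = {C,T} (union, +1)
FLRY@3: {A} ∪ {C,T} = {A,C,T} (union, +1)
FL@4: {G} ∪ {T} = {G,T} (union, +1)
RY@4: {A} ∪ {C} = {A,C} (union, +1)
FLRY@4: {G,T} ∪ {A,C} = {A,C,G,T} (union, +1)
FL@5: {C} ∪ {A} = {A,C} (union, +1)
RY@5: {A} ∪ {C} = {A,C} (union, +1)
FLRY@5: {A,C} ∩ {A,C} = {A,C} (intersection, +0)
FL@6: {T} ∩ {T} = {T} (intersection, +0)
RY@6: {A} ∩ {A} = {A} (intersection, +0)
FLRY@6: {T} ∪ {A} = {A,T} (union, +1)
per-site changes: [2, 2, 1, 2, 3, 2, 1]; total = 13

A,C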